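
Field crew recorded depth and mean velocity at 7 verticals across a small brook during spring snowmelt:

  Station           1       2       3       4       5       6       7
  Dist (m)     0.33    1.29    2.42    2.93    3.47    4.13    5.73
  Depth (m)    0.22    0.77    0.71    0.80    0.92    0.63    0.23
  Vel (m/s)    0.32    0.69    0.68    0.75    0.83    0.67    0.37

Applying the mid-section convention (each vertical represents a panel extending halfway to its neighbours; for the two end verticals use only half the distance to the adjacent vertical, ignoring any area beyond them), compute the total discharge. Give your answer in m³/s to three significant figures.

w_1 = (1.29 − 0.33)/2 = 0.48 m; q_1 = 0.32 × 0.22 × 0.48 = 0.03379 m³/s
w_2 = (2.42 − 0.33)/2 = 1.045 m; q_2 = 0.69 × 0.77 × 1.045 = 0.5552 m³/s
w_3 = (2.93 − 1.29)/2 = 0.82 m; q_3 = 0.68 × 0.71 × 0.82 = 0.3959 m³/s
w_4 = (3.47 − 2.42)/2 = 0.525 m; q_4 = 0.75 × 0.80 × 0.525 = 0.3150 m³/s
w_5 = (4.13 − 2.93)/2 = 0.6 m; q_5 = 0.83 × 0.92 × 0.6 = 0.4582 m³/s
w_6 = (5.73 − 3.47)/2 = 1.13 m; q_6 = 0.67 × 0.63 × 1.13 = 0.4770 m³/s
w_7 = (5.73 − 4.13)/2 = 0.8 m; q_7 = 0.37 × 0.23 × 0.8 = 0.06808 m³/s
Q = Σ qᵢ = 2.303 m³/s

2.30 m³/s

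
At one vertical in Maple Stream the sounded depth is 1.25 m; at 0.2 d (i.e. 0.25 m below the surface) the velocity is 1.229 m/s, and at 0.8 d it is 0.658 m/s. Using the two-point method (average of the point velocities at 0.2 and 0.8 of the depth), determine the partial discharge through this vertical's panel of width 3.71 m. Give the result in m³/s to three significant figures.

4.38 m³/s

v̄ = (1.229 + 0.658) / 2 = 0.9435 m/s
q = v̄ × d × w = 0.9435 × 1.25 × 3.71 = 4.375 m³/s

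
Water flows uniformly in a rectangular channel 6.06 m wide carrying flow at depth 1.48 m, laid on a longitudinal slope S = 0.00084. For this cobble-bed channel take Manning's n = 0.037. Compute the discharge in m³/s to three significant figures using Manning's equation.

7.00 m³/s

A = b·y = 6.06 × 1.48 = 8.969 m²
P = b + 2y = 6.06 + 2×1.48 = 9.020 m
R = A/P = 8.969/9.020 = 0.9943 m
Q = (1/n)·A·R^(2/3)·S^(1/2) = (1/0.037) × 8.969 × 0.9943^(2/3) × 0.00084^(1/2) = 6.999 m³/s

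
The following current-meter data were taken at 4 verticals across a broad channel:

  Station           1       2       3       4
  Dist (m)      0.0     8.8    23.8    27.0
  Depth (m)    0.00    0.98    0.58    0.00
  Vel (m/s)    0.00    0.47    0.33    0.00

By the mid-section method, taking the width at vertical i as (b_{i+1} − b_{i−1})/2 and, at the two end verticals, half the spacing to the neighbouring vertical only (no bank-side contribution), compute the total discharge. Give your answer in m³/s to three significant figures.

7.22 m³/s

w_2 = (23.8 − 0.0)/2 = 11.9 m; q_2 = 0.47 × 0.98 × 11.9 = 5.481 m³/s
w_3 = (27.0 − 8.8)/2 = 9.1 m; q_3 = 0.33 × 0.58 × 9.1 = 1.742 m³/s
Stations 1, 4 contribute zero (depth or velocity is 0).
Q = Σ qᵢ = 7.223 m³/s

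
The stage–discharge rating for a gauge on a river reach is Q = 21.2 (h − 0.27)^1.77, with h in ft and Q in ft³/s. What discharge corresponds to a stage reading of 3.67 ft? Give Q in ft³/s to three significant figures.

Q = 21.2 × (3.67 − 0.27)^1.77 = 21.2 × 3.4^1.77 = 184.9 ft³/s

185 ft³/s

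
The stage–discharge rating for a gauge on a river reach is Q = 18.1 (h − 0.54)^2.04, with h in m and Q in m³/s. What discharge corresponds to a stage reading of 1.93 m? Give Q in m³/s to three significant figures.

Q = 18.1 × (1.93 − 0.54)^2.04 = 18.1 × 1.39^2.04 = 35.43 m³/s

35.4 m³/s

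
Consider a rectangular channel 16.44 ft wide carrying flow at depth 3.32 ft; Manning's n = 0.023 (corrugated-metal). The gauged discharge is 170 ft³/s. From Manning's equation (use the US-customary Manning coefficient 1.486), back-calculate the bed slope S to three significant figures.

A = b·y = 16.44 × 3.32 = 54.58 ft²
P = b + 2y = 16.44 + 2×3.32 = 23.08 ft
R = A/P = 54.58/23.08 = 2.365 ft
S = (Q·n / (1.486·A·R^(2/3)))² = (170×0.023 / (1.486×54.58×1.775))² = 0.0007376

0.000738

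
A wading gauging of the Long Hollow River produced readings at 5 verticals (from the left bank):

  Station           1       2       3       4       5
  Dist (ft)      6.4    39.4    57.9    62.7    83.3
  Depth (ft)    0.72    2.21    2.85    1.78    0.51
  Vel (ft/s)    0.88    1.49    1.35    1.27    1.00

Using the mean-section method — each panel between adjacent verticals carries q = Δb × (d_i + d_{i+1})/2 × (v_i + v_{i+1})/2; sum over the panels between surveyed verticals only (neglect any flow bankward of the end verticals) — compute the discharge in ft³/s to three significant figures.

165 ft³/s

Panel 1-2: Δb = 33 ft, d̄ = (0.72+2.21)/2 = 1.465, v̄ = (0.88+1.49)/2 = 1.185 → q = 33×1.465×1.185 = 57.29 ft³/s
Panel 2-3: Δb = 18.5 ft, d̄ = (2.21+2.85)/2 = 2.53, v̄ = (1.49+1.35)/2 = 1.42 → q = 18.5×2.53×1.42 = 66.46 ft³/s
Panel 3-4: Δb = 4.8 ft, d̄ = (2.85+1.78)/2 = 2.315, v̄ = (1.35+1.27)/2 = 1.31 → q = 4.8×2.315×1.31 = 14.56 ft³/s
Panel 4-5: Δb = 20.6 ft, d̄ = (1.78+0.51)/2 = 1.145, v̄ = (1.27+1.00)/2 = 1.135 → q = 20.6×1.145×1.135 = 26.77 ft³/s
Q = Σ q = 165.1 ft³/s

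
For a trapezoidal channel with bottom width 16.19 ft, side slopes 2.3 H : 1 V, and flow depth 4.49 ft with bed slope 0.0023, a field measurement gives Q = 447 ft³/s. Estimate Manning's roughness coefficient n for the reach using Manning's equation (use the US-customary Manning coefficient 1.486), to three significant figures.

0.0401

A = (b + z·y)·y = (16.19 + 2.3×4.49)×4.49 = 119.1 ft²
P = b + 2y√(1+z²) = 16.19 + 2×4.49×√(1+2.3²) = 38.71 ft
R = A/P = 119.1/38.71 = 3.076 ft
n = (1.486/Q)·A·R^(2/3)·S^(1/2) = (1.486/447) × 119.1 × 2.115 × 0.04796 = 0.04014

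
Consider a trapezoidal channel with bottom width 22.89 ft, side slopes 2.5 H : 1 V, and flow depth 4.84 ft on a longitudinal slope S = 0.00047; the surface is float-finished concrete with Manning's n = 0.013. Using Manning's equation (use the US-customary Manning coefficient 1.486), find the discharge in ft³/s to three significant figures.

A = (b + z·y)·y = (22.89 + 2.5×4.84)×4.84 = 169.4 ft²
P = b + 2y√(1+z²) = 22.89 + 2×4.84×√(1+2.5²) = 48.95 ft
R = A/P = 169.4/48.95 = 3.459 ft
Q = (1.486/n)·A·R^(2/3)·S^(1/2) = (1.486/0.013) × 169.4 × 3.459^(2/3) × 0.00047^(1/2) = 959.9 ft³/s

960 ft³/s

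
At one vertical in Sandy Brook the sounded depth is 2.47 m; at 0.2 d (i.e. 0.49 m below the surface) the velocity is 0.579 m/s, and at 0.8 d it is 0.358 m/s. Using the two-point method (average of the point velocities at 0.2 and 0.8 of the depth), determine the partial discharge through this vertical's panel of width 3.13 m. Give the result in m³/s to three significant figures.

v̄ = (0.579 + 0.358) / 2 = 0.4685 m/s
q = v̄ × d × w = 0.4685 × 2.47 × 3.13 = 3.622 m³/s

3.62 m³/s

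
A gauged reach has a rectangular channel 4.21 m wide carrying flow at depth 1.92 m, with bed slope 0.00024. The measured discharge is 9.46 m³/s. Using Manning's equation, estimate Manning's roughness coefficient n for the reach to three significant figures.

A = b·y = 4.21 × 1.92 = 8.083 m²
P = b + 2y = 4.21 + 2×1.92 = 8.050 m
R = A/P = 8.083/8.050 = 1.004 m
n = (1/Q)·A·R^(2/3)·S^(1/2) = (1/9.46) × 8.083 × 1.003 × 0.01549 = 0.01327

0.0133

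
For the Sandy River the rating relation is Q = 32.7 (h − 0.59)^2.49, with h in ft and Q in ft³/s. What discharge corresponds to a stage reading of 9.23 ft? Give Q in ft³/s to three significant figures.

7020 ft³/s

Q = 32.7 × (9.23 − 0.59)^2.49 = 32.7 × 8.64^2.49 = 7022 ft³/s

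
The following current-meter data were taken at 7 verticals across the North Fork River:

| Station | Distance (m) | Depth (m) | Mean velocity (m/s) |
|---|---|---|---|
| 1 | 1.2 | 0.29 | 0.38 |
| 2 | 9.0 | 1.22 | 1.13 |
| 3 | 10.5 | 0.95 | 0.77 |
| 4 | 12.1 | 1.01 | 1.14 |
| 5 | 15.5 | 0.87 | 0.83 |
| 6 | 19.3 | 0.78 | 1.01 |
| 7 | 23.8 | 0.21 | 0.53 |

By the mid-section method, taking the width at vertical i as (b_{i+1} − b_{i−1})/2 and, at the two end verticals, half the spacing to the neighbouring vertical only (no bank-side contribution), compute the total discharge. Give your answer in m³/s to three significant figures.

w_1 = (9.0 − 1.2)/2 = 3.9 m; q_1 = 0.38 × 0.29 × 3.9 = 0.4298 m³/s
w_2 = (10.5 − 1.2)/2 = 4.65 m; q_2 = 1.13 × 1.22 × 4.65 = 6.410 m³/s
w_3 = (12.1 − 9.0)/2 = 1.55 m; q_3 = 0.77 × 0.95 × 1.55 = 1.134 m³/s
w_4 = (15.5 − 10.5)/2 = 2.5 m; q_4 = 1.14 × 1.01 × 2.5 = 2.879 m³/s
w_5 = (19.3 − 12.1)/2 = 3.6 m; q_5 = 0.83 × 0.87 × 3.6 = 2.600 m³/s
w_6 = (23.8 − 15.5)/2 = 4.15 m; q_6 = 1.01 × 0.78 × 4.15 = 3.269 m³/s
w_7 = (23.8 − 19.3)/2 = 2.25 m; q_7 = 0.53 × 0.21 × 2.25 = 0.2504 m³/s
Q = Σ qᵢ = 16.97 m³/s

17.0 m³/s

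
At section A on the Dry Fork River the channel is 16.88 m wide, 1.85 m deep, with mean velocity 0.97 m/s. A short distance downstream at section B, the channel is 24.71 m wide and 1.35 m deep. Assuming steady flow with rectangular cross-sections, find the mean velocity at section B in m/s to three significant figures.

Q = A₁V₁ = (16.88×1.85) × 0.97 = 30.29 m³/s
A₂ = 24.71 × 1.35 = 33.36 m²
V₂ = Q/A₂ = 30.29/33.36 = 0.9080 m/s

0.908 m/s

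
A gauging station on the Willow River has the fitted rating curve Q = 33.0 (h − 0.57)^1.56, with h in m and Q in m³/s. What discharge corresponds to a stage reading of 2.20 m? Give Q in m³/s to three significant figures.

Q = 33.0 × (2.20 − 0.57)^1.56 = 33.0 × 1.63^1.56 = 70.72 m³/s

70.7 m³/s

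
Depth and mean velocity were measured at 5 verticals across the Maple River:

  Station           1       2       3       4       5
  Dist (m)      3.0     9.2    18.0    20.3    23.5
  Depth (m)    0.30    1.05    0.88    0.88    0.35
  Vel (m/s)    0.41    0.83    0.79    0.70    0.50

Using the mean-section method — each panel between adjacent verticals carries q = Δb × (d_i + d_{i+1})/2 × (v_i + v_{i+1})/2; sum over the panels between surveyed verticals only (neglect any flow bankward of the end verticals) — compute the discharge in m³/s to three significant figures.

12.2 m³/s

Panel 1-2: Δb = 6.2 m, d̄ = (0.30+1.05)/2 = 0.675, v̄ = (0.41+0.83)/2 = 0.62 → q = 6.2×0.675×0.62 = 2.595 m³/s
Panel 2-3: Δb = 8.8 m, d̄ = (1.05+0.88)/2 = 0.965, v̄ = (0.83+0.79)/2 = 0.81 → q = 8.8×0.965×0.81 = 6.879 m³/s
Panel 3-4: Δb = 2.3 m, d̄ = (0.88+0.88)/2 = 0.88, v̄ = (0.79+0.70)/2 = 0.745 → q = 2.3×0.88×0.745 = 1.508 m³/s
Panel 4-5: Δb = 3.2 m, d̄ = (0.88+0.35)/2 = 0.615, v̄ = (0.70+0.50)/2 = 0.6 → q = 3.2×0.615×0.6 = 1.181 m³/s
Q = Σ q = 12.16 m³/s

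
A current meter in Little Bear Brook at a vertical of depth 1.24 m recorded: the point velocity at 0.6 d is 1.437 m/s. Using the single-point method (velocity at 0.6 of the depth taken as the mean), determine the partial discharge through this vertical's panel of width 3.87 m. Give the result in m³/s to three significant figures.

v̄ = v₀.₆ = 1.437 m/s
q = v̄ × d × w = 1.437 × 1.24 × 3.87 = 6.896 m³/s

6.90 m³/s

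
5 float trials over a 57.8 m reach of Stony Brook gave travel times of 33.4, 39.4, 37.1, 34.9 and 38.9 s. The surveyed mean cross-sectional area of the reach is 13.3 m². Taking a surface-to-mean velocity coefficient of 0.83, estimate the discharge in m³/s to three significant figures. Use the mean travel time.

17.4 m³/s

t̄ = (33.4 + 39.4 + 37.1 + 34.9 + 38.9) / 5 = 36.74 s
v_surface = L / t̄ = 57.8 / 36.74 = 1.573 m/s
v_mean = 0.83 × 1.573 = 1.306 m/s
Q = A × v_mean = 13.3 × 1.306 = 17.37 m³/s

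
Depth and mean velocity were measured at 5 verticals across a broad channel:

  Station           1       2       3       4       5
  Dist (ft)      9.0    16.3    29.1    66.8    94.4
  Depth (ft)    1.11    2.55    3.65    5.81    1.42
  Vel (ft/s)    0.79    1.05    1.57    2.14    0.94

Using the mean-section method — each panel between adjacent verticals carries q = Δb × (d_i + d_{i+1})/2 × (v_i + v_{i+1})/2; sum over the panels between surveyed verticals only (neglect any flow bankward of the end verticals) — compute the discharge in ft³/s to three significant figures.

Panel 1-2: Δb = 7.3 ft, d̄ = (1.11+2.55)/2 = 1.83, v̄ = (0.79+1.05)/2 = 0.92 → q = 7.3×1.83×0.92 = 12.29 ft³/s
Panel 2-3: Δb = 12.8 ft, d̄ = (2.55+3.65)/2 = 3.1, v̄ = (1.05+1.57)/2 = 1.31 → q = 12.8×3.1×1.31 = 51.98 ft³/s
Panel 3-4: Δb = 37.7 ft, d̄ = (3.65+5.81)/2 = 4.73, v̄ = (1.57+2.14)/2 = 1.855 → q = 37.7×4.73×1.855 = 330.8 ft³/s
Panel 4-5: Δb = 27.6 ft, d̄ = (5.81+1.42)/2 = 3.615, v̄ = (2.14+0.94)/2 = 1.54 → q = 27.6×3.615×1.54 = 153.7 ft³/s
Q = Σ q = 548.7 ft³/s

549 ft³/s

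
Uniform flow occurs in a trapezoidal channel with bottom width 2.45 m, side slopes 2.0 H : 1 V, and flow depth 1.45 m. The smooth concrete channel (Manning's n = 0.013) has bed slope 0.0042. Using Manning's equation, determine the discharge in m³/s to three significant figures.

35.2 m³/s

A = (b + z·y)·y = (2.45 + 2.0×1.45)×1.45 = 7.758 m²
P = b + 2y√(1+z²) = 2.45 + 2×1.45×√(1+2.0²) = 8.935 m
R = A/P = 7.758/8.935 = 0.8683 m
Q = (1/n)·A·R^(2/3)·S^(1/2) = (1/0.013) × 7.758 × 0.8683^(2/3) × 0.0042^(1/2) = 35.20 m³/s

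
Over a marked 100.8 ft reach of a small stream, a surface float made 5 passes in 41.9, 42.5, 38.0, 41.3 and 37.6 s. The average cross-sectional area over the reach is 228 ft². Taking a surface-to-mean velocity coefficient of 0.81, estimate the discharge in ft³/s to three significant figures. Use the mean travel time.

462 ft³/s

t̄ = (41.9 + 42.5 + 38.0 + 41.3 + 37.6) / 5 = 40.26 s
v_surface = L / t̄ = 100.8 / 40.26 = 2.504 ft/s
v_mean = 0.81 × 2.504 = 2.028 ft/s
Q = A × v_mean = 228 × 2.028 = 462.4 ft³/s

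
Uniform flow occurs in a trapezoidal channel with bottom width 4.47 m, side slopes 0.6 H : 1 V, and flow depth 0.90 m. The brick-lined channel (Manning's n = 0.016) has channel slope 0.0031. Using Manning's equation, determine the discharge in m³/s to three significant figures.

A = (b + z·y)·y = (4.47 + 0.6×0.90)×0.90 = 4.509 m²
P = b + 2y√(1+z²) = 4.47 + 2×0.90×√(1+0.6²) = 6.569 m
R = A/P = 4.509/6.569 = 0.6864 m
Q = (1/n)·A·R^(2/3)·S^(1/2) = (1/0.016) × 4.509 × 0.6864^(2/3) × 0.0031^(1/2) = 12.21 m³/s

12.2 m³/s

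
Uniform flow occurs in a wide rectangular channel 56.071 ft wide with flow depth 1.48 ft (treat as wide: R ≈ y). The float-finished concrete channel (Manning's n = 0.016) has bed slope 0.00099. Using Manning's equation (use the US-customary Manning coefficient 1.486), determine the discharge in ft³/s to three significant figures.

315 ft³/s

A = b·y = 56.071 × 1.48 = 82.99 ft²
Wide channel: R ≈ y = 1.48 ft
Q = (1.486/n)·A·R^(2/3)·S^(1/2) = (1.486/0.016) × 82.99 × 1.480^(2/3) × 0.00099^(1/2) = 314.9 ft³/s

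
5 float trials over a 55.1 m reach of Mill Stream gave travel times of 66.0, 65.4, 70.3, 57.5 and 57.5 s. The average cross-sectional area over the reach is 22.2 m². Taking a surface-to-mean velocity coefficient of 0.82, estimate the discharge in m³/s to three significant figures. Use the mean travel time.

15.8 m³/s

t̄ = (66.0 + 65.4 + 70.3 + 57.5 + 57.5) / 5 = 63.34 s
v_surface = L / t̄ = 55.1 / 63.34 = 0.8699 m/s
v_mean = 0.82 × 0.8699 = 0.7133 m/s
Q = A × v_mean = 22.2 × 0.7133 = 15.84 m³/s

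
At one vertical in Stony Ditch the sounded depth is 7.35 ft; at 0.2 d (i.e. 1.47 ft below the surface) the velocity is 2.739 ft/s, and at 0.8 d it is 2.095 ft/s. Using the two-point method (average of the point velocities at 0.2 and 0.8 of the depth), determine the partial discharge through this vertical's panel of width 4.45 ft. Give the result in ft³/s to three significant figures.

v̄ = (2.739 + 2.095) / 2 = 2.417 ft/s
q = v̄ × d × w = 2.417 × 7.35 × 4.45 = 79.05 ft³/s

79.1 ft³/s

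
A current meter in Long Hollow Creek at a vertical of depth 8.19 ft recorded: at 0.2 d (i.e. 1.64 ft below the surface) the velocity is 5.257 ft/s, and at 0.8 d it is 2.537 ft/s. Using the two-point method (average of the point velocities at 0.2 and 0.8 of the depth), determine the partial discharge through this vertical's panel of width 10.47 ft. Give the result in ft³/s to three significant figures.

v̄ = (5.257 + 2.537) / 2 = 3.897 ft/s
q = v̄ × d × w = 3.897 × 8.19 × 10.47 = 334.2 ft³/s

334 ft³/s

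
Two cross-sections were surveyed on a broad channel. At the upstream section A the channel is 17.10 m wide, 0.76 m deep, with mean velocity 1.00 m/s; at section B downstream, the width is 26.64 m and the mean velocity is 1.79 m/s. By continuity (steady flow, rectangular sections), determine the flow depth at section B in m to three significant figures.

Q = A₁V₁ = (17.10×0.76) × 1.00 = 13.00 m³/s
d₂ = Q/(b₂ V₂) = 13.00/(26.64×1.79) = 0.2725 m

0.273 m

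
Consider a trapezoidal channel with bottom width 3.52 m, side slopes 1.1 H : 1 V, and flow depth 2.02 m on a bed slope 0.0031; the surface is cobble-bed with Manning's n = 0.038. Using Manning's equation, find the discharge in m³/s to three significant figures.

A = (b + z·y)·y = (3.52 + 1.1×2.02)×2.02 = 11.60 m²
P = b + 2y√(1+z²) = 3.52 + 2×2.02×√(1+1.1²) = 9.526 m
R = A/P = 11.60/9.526 = 1.218 m
Q = (1/n)·A·R^(2/3)·S^(1/2) = (1/0.038) × 11.60 × 1.218^(2/3) × 0.0031^(1/2) = 19.38 m³/s

19.4 m³/s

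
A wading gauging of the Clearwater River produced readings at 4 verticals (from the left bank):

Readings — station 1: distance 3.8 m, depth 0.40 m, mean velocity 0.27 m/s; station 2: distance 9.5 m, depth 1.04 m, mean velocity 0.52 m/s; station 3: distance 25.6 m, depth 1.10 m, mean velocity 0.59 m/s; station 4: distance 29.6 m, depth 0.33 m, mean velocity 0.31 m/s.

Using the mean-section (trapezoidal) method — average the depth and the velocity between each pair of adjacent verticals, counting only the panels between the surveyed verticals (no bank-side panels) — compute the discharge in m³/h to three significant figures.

Panel 1-2: Δb = 5.7 m, d̄ = (0.40+1.04)/2 = 0.72, v̄ = (0.27+0.52)/2 = 0.395 → q = 5.7×0.72×0.395 = 1.621 m³/s
Panel 2-3: Δb = 16.1 m, d̄ = (1.04+1.10)/2 = 1.07, v̄ = (0.52+0.59)/2 = 0.555 → q = 16.1×1.07×0.555 = 9.561 m³/s
Panel 3-4: Δb = 4 m, d̄ = (1.10+0.33)/2 = 0.715, v̄ = (0.59+0.31)/2 = 0.45 → q = 4×0.715×0.45 = 1.287 m³/s
Q = Σ q = 12.47 m³/s
= 12.47 × 3600 = 44890 m³/h

44900 m³/h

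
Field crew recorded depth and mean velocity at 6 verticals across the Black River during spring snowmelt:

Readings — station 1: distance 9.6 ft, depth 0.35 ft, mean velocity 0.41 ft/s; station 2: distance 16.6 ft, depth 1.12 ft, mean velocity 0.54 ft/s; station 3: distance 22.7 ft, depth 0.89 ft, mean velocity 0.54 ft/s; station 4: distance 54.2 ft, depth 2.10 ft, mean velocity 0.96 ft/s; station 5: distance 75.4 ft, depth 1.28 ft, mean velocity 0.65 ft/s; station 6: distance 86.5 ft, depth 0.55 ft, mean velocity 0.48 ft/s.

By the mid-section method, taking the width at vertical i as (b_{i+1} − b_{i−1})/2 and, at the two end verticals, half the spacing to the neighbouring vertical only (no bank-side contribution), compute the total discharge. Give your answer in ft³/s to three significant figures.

w_1 = (16.6 − 9.6)/2 = 3.5 ft; q_1 = 0.41 × 0.35 × 3.5 = 0.5023 ft³/s
w_2 = (22.7 − 9.6)/2 = 6.55 ft; q_2 = 0.54 × 1.12 × 6.55 = 3.961 ft³/s
w_3 = (54.2 − 16.6)/2 = 18.8 ft; q_3 = 0.54 × 0.89 × 18.8 = 9.035 ft³/s
w_4 = (75.4 − 22.7)/2 = 26.35 ft; q_4 = 0.96 × 2.10 × 26.35 = 53.12 ft³/s
w_5 = (86.5 − 54.2)/2 = 16.15 ft; q_5 = 0.65 × 1.28 × 16.15 = 13.44 ft³/s
w_6 = (86.5 − 75.4)/2 = 5.55 ft; q_6 = 0.48 × 0.55 × 5.55 = 1.465 ft³/s
Q = Σ qᵢ = 81.52 ft³/s

81.5 ft³/s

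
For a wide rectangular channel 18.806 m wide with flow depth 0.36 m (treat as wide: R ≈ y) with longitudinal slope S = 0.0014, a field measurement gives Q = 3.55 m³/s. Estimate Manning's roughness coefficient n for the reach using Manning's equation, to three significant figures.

0.0361

A = b·y = 18.806 × 0.36 = 6.770 m²
Wide channel: R ≈ y = 0.36 m
n = (1/Q)·A·R^(2/3)·S^(1/2) = (1/3.55) × 6.770 × 0.5061 × 0.03742 = 0.03611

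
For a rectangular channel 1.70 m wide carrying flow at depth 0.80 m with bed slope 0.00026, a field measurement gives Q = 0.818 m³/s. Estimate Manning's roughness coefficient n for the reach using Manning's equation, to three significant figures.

A = b·y = 1.70 × 0.80 = 1.360 m²
P = b + 2y = 1.70 + 2×0.80 = 3.300 m
R = A/P = 1.360/3.300 = 0.4121 m
n = (1/Q)·A·R^(2/3)·S^(1/2) = (1/0.818) × 1.360 × 0.5538 × 0.01612 = 0.01485

0.0148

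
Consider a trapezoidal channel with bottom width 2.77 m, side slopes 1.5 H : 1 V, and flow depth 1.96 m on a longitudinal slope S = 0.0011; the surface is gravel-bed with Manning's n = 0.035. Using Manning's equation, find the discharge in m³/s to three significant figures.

A = (b + z·y)·y = (2.77 + 1.5×1.96)×1.96 = 11.19 m²
P = b + 2y√(1+z²) = 2.77 + 2×1.96×√(1+1.5²) = 9.837 m
R = A/P = 11.19/9.837 = 1.138 m
Q = (1/n)·A·R^(2/3)·S^(1/2) = (1/0.035) × 11.19 × 1.138^(2/3) × 0.0011^(1/2) = 11.56 m³/s

11.6 m³/s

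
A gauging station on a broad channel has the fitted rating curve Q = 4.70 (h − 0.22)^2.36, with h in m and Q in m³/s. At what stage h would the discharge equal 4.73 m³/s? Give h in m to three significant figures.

1.22 m

h − h₀ = (Q/C)^(1/b) = (4.73/4.70)^(1/2.36) = 1.003 m
h = 0.22 + 1.003 = 1.223 m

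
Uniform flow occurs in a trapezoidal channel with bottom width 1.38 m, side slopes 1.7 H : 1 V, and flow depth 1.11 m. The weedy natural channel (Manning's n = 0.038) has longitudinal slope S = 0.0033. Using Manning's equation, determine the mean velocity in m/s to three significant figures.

1.11 m/s

A = (b + z·y)·y = (1.38 + 1.7×1.11)×1.11 = 3.626 m²
P = b + 2y√(1+z²) = 1.38 + 2×1.11×√(1+1.7²) = 5.759 m
R = A/P = 3.626/5.759 = 0.6297 m
Q = (1/n)·A·R^(2/3)·S^(1/2) = (1/0.038) × 3.626 × 0.6297^(2/3) × 0.0033^(1/2) = 4.028 m³/s
V = Q/A = 4.028/3.626 = 1.111 m/s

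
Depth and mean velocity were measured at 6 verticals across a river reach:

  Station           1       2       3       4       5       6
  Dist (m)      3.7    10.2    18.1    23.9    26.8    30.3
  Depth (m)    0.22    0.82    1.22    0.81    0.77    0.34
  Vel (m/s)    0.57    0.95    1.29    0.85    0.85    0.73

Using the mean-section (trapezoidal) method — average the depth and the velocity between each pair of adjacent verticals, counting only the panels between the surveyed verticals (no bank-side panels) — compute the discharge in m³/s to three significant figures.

21.4 m³/s

Panel 1-2: Δb = 6.5 m, d̄ = (0.22+0.82)/2 = 0.52, v̄ = (0.57+0.95)/2 = 0.76 → q = 6.5×0.52×0.76 = 2.569 m³/s
Panel 2-3: Δb = 7.9 m, d̄ = (0.82+1.22)/2 = 1.02, v̄ = (0.95+1.29)/2 = 1.12 → q = 7.9×1.02×1.12 = 9.025 m³/s
Panel 3-4: Δb = 5.8 m, d̄ = (1.22+0.81)/2 = 1.015, v̄ = (1.29+0.85)/2 = 1.07 → q = 5.8×1.015×1.07 = 6.299 m³/s
Panel 4-5: Δb = 2.9 m, d̄ = (0.81+0.77)/2 = 0.79, v̄ = (0.85+0.85)/2 = 0.85 → q = 2.9×0.79×0.85 = 1.947 m³/s
Panel 5-6: Δb = 3.5 m, d̄ = (0.77+0.34)/2 = 0.555, v̄ = (0.85+0.73)/2 = 0.79 → q = 3.5×0.555×0.79 = 1.535 m³/s
Q = Σ q = 21.37 m³/s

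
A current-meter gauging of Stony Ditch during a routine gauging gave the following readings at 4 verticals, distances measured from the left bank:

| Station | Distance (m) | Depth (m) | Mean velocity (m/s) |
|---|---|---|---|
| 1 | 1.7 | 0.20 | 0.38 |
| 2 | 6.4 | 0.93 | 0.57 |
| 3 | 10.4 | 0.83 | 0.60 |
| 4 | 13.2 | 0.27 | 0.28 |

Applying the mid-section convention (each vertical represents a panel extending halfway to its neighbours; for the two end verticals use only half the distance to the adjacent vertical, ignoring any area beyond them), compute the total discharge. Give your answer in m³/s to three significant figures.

w_1 = (6.4 − 1.7)/2 = 2.35 m; q_1 = 0.38 × 0.20 × 2.35 = 0.1786 m³/s
w_2 = (10.4 − 1.7)/2 = 4.35 m; q_2 = 0.57 × 0.93 × 4.35 = 2.306 m³/s
w_3 = (13.2 − 6.4)/2 = 3.4 m; q_3 = 0.60 × 0.83 × 3.4 = 1.693 m³/s
w_4 = (13.2 − 10.4)/2 = 1.4 m; q_4 = 0.28 × 0.27 × 1.4 = 0.1058 m³/s
Q = Σ qᵢ = 4.284 m³/s

4.28 m³/s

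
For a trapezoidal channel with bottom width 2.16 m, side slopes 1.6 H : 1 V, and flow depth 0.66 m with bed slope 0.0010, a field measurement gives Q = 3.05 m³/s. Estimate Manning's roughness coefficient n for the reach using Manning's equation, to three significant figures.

0.0130

A = (b + z·y)·y = (2.16 + 1.6×0.66)×0.66 = 2.123 m²
P = b + 2y√(1+z²) = 2.16 + 2×0.66×√(1+1.6²) = 4.651 m
R = A/P = 2.123/4.651 = 0.4564 m
n = (1/Q)·A·R^(2/3)·S^(1/2) = (1/3.05) × 2.123 × 0.5928 × 0.03162 = 0.01305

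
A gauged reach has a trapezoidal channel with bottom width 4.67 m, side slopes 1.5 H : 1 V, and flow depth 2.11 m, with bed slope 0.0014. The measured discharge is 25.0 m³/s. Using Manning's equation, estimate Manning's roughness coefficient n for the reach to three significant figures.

A = (b + z·y)·y = (4.67 + 1.5×2.11)×2.11 = 16.53 m²
P = b + 2y√(1+z²) = 4.67 + 2×2.11×√(1+1.5²) = 12.28 m
R = A/P = 16.53/12.28 = 1.346 m
n = (1/Q)·A·R^(2/3)·S^(1/2) = (1/25.0) × 16.53 × 1.219 × 0.03742 = 0.03017

0.0302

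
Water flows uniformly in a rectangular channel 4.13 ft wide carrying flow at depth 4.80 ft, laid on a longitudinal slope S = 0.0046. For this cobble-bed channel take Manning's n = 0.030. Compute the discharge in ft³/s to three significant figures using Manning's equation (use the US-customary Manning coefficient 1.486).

85.1 ft³/s

A = b·y = 4.13 × 4.80 = 19.82 ft²
P = b + 2y = 4.13 + 2×4.80 = 13.73 ft
R = A/P = 19.82/13.73 = 1.444 ft
Q = (1.486/n)·A·R^(2/3)·S^(1/2) = (1.486/0.030) × 19.82 × 1.444^(2/3) × 0.0046^(1/2) = 85.08 ft³/s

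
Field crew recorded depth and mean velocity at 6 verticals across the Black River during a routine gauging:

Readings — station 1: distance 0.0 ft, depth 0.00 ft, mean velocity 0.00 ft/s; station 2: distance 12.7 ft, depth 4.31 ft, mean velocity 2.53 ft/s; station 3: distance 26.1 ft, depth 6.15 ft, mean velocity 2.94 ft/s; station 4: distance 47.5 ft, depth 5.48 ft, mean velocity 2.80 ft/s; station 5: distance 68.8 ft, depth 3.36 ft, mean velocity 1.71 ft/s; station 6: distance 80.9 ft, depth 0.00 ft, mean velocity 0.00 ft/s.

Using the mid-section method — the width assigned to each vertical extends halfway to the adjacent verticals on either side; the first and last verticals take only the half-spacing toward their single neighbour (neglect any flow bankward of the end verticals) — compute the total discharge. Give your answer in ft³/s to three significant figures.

880 ft³/s

w_2 = (26.1 − 0.0)/2 = 13.05 ft; q_2 = 2.53 × 4.31 × 13.05 = 142.3 ft³/s
w_3 = (47.5 − 12.7)/2 = 17.4 ft; q_3 = 2.94 × 6.15 × 17.4 = 314.6 ft³/s
w_4 = (68.8 − 26.1)/2 = 21.35 ft; q_4 = 2.80 × 5.48 × 21.35 = 327.6 ft³/s
w_5 = (80.9 − 47.5)/2 = 16.7 ft; q_5 = 1.71 × 3.36 × 16.7 = 95.95 ft³/s
Stations 1, 6 contribute zero (depth or velocity is 0).
Q = Σ qᵢ = 880.5 ft³/s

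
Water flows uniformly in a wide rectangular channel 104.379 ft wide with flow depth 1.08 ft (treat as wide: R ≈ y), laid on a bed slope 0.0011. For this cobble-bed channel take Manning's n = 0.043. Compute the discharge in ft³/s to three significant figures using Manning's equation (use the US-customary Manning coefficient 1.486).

136 ft³/s

A = b·y = 104.379 × 1.08 = 112.7 ft²
Wide channel: R ≈ y = 1.08 ft
Q = (1.486/n)·A·R^(2/3)·S^(1/2) = (1.486/0.043) × 112.7 × 1.080^(2/3) × 0.0011^(1/2) = 136.0 ft³/s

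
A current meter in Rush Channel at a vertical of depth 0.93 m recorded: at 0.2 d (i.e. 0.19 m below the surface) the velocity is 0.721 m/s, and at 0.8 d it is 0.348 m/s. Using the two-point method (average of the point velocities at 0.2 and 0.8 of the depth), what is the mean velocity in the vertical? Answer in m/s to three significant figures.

0.535 m/s

v̄ = (0.721 + 0.348) / 2 = 0.5345 m/s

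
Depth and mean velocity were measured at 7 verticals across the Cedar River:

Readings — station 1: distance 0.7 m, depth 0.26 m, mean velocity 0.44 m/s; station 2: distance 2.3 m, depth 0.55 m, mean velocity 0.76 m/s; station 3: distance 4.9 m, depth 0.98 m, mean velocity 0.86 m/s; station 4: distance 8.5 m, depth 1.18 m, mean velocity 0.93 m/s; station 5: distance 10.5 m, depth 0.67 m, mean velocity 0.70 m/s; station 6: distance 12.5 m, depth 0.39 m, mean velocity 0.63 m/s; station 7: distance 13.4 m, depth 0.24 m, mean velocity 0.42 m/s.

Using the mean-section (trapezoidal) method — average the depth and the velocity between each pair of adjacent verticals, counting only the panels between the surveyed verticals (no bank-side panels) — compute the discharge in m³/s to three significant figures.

Panel 1-2: Δb = 1.6 m, d̄ = (0.26+0.55)/2 = 0.405, v̄ = (0.44+0.76)/2 = 0.6 → q = 1.6×0.405×0.6 = 0.3888 m³/s
Panel 2-3: Δb = 2.6 m, d̄ = (0.55+0.98)/2 = 0.765, v̄ = (0.76+0.86)/2 = 0.81 → q = 2.6×0.765×0.81 = 1.611 m³/s
Panel 3-4: Δb = 3.6 m, d̄ = (0.98+1.18)/2 = 1.08, v̄ = (0.86+0.93)/2 = 0.895 → q = 3.6×1.08×0.895 = 3.480 m³/s
Panel 4-5: Δb = 2 m, d̄ = (1.18+0.67)/2 = 0.925, v̄ = (0.93+0.70)/2 = 0.815 → q = 2×0.925×0.815 = 1.508 m³/s
Panel 5-6: Δb = 2 m, d̄ = (0.67+0.39)/2 = 0.53, v̄ = (0.70+0.63)/2 = 0.665 → q = 2×0.53×0.665 = 0.7049 m³/s
Panel 6-7: Δb = 0.9 m, d̄ = (0.39+0.24)/2 = 0.315, v̄ = (0.63+0.42)/2 = 0.525 → q = 0.9×0.315×0.525 = 0.1488 m³/s
Q = Σ q = 7.841 m³/s

7.84 m³/s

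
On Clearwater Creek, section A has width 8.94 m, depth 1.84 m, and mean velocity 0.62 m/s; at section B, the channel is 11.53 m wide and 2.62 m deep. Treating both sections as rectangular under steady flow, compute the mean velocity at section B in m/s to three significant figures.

Q = A₁V₁ = (8.94×1.84) × 0.62 = 10.20 m³/s
A₂ = 11.53 × 2.62 = 30.21 m²
V₂ = Q/A₂ = 10.20/30.21 = 0.3376 m/s

0.338 m/s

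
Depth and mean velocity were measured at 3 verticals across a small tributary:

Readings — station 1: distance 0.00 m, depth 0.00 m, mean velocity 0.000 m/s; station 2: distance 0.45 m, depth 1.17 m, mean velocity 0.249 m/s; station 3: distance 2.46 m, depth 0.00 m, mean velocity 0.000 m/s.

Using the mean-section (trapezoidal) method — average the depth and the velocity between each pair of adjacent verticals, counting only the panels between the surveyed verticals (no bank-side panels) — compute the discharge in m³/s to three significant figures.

0.179 m³/s

Panel 1-2: Δb = 0.45 m, d̄ = (0.00+1.17)/2 = 0.585, v̄ = (0.000+0.249)/2 = 0.1245 → q = 0.45×0.585×0.1245 = 0.03277 m³/s
Panel 2-3: Δb = 2.01 m, d̄ = (1.17+0.00)/2 = 0.585, v̄ = (0.249+0.000)/2 = 0.1245 → q = 2.01×0.585×0.1245 = 0.1464 m³/s
Q = Σ q = 0.1792 m³/s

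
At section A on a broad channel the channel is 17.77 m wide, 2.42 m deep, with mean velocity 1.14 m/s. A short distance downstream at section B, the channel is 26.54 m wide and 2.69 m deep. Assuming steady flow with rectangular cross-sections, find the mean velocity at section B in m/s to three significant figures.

0.687 m/s

Q = A₁V₁ = (17.77×2.42) × 1.14 = 49.02 m³/s
A₂ = 26.54 × 2.69 = 71.39 m²
V₂ = Q/A₂ = 49.02/71.39 = 0.6867 m/s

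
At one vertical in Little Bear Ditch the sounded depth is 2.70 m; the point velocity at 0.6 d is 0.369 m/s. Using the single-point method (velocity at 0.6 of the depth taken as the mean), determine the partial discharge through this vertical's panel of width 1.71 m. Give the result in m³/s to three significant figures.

v̄ = v₀.₆ = 0.369 m/s
q = v̄ × d × w = 0.3690 × 2.70 × 1.71 = 1.704 m³/s

1.70 m³/s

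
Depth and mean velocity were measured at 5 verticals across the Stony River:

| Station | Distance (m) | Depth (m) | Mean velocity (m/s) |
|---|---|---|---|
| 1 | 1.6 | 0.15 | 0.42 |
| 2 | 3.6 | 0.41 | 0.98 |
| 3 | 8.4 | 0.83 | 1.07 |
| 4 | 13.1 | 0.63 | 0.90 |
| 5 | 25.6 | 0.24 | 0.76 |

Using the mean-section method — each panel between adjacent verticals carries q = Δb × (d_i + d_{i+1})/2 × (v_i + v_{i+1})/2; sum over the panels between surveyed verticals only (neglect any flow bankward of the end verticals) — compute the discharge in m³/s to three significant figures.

Panel 1-2: Δb = 2 m, d̄ = (0.15+0.41)/2 = 0.28, v̄ = (0.42+0.98)/2 = 0.7 → q = 2×0.28×0.7 = 0.3920 m³/s
Panel 2-3: Δb = 4.8 m, d̄ = (0.41+0.83)/2 = 0.62, v̄ = (0.98+1.07)/2 = 1.025 → q = 4.8×0.62×1.025 = 3.050 m³/s
Panel 3-4: Δb = 4.7 m, d̄ = (0.83+0.63)/2 = 0.73, v̄ = (1.07+0.90)/2 = 0.985 → q = 4.7×0.73×0.985 = 3.380 m³/s
Panel 4-5: Δb = 12.5 m, d̄ = (0.63+0.24)/2 = 0.435, v̄ = (0.90+0.76)/2 = 0.83 → q = 12.5×0.435×0.83 = 4.513 m³/s
Q = Σ q = 11.34 m³/s

11.3 m³/s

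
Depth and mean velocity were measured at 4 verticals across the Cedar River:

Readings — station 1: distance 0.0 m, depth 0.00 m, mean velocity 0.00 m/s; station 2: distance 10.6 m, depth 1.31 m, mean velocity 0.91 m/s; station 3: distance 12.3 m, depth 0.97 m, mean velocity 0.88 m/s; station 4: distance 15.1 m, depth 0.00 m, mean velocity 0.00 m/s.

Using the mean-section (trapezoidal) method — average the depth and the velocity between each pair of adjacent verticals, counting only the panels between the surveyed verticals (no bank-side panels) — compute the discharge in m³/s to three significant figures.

5.49 m³/s

Panel 1-2: Δb = 10.6 m, d̄ = (0.00+1.31)/2 = 0.655, v̄ = (0.00+0.91)/2 = 0.455 → q = 10.6×0.655×0.455 = 3.159 m³/s
Panel 2-3: Δb = 1.7 m, d̄ = (1.31+0.97)/2 = 1.14, v̄ = (0.91+0.88)/2 = 0.895 → q = 1.7×1.14×0.895 = 1.735 m³/s
Panel 3-4: Δb = 2.8 m, d̄ = (0.97+0.00)/2 = 0.485, v̄ = (0.88+0.00)/2 = 0.44 → q = 2.8×0.485×0.44 = 0.5975 m³/s
Q = Σ q = 5.491 m³/s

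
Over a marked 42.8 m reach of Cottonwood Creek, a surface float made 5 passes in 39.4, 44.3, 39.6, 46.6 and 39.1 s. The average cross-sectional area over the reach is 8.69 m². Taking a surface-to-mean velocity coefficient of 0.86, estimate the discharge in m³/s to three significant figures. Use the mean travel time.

7.65 m³/s

t̄ = (39.4 + 44.3 + 39.6 + 46.6 + 39.1) / 5 = 41.8 s
v_surface = L / t̄ = 42.8 / 41.8 = 1.024 m/s
v_mean = 0.86 × 1.024 = 0.8806 m/s
Q = A × v_mean = 8.69 × 0.8806 = 7.652 m³/s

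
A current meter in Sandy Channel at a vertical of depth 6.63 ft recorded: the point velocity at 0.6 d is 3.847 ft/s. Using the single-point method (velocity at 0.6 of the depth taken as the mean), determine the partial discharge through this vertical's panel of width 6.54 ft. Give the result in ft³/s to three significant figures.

v̄ = v₀.₆ = 3.847 ft/s
q = v̄ × d × w = 3.847 × 6.63 × 6.54 = 166.8 ft³/s

167 ft³/s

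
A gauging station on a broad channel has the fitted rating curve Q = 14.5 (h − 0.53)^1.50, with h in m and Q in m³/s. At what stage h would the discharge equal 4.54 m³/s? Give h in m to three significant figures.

h − h₀ = (Q/C)^(1/b) = (4.54/14.5)^(1/1.50) = 0.4611 m
h = 0.53 + 0.4611 = 0.9911 m

0.991 m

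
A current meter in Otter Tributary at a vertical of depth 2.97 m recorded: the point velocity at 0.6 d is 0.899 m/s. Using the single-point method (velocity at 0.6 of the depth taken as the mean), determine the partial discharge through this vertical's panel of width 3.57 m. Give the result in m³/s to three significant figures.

v̄ = v₀.₆ = 0.899 m/s
q = v̄ × d × w = 0.8990 × 2.97 × 3.57 = 9.532 m³/s

9.53 m³/s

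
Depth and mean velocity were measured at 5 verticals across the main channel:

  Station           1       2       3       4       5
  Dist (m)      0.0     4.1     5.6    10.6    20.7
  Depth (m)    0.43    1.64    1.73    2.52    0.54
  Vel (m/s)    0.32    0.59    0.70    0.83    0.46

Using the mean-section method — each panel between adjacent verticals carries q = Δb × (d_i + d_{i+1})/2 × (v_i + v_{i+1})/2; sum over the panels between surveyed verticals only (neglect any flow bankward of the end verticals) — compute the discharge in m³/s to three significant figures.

21.7 m³/s

Panel 1-2: Δb = 4.1 m, d̄ = (0.43+1.64)/2 = 1.035, v̄ = (0.32+0.59)/2 = 0.455 → q = 4.1×1.035×0.455 = 1.931 m³/s
Panel 2-3: Δb = 1.5 m, d̄ = (1.64+1.73)/2 = 1.685, v̄ = (0.59+0.70)/2 = 0.645 → q = 1.5×1.685×0.645 = 1.630 m³/s
Panel 3-4: Δb = 5 m, d̄ = (1.73+2.52)/2 = 2.125, v̄ = (0.70+0.83)/2 = 0.765 → q = 5×2.125×0.765 = 8.128 m³/s
Panel 4-5: Δb = 10.1 m, d̄ = (2.52+0.54)/2 = 1.53, v̄ = (0.83+0.46)/2 = 0.645 → q = 10.1×1.53×0.645 = 9.967 m³/s
Q = Σ q = 21.66 m³/s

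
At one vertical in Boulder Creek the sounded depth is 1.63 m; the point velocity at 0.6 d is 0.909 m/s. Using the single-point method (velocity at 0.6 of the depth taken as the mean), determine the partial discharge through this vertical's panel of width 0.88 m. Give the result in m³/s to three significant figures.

1.30 m³/s

v̄ = v₀.₆ = 0.909 m/s
q = v̄ × d × w = 0.9090 × 1.63 × 0.88 = 1.304 m³/s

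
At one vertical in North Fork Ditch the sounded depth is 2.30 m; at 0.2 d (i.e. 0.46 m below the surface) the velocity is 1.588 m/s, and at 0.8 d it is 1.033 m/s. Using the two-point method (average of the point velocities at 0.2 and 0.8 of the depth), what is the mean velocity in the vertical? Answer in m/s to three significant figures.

1.31 m/s

v̄ = (1.588 + 1.033) / 2 = 1.311 m/s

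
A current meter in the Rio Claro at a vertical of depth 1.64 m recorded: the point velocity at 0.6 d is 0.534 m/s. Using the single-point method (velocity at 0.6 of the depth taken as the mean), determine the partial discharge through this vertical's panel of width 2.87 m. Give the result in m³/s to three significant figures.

2.51 m³/s

v̄ = v₀.₆ = 0.534 m/s
q = v̄ × d × w = 0.5340 × 1.64 × 2.87 = 2.513 m³/s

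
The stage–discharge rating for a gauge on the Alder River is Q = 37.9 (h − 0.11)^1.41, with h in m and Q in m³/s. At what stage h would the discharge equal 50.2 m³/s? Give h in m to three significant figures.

1.33 m

h − h₀ = (Q/C)^(1/b) = (50.2/37.9)^(1/1.41) = 1.221 m
h = 0.11 + 1.221 = 1.331 m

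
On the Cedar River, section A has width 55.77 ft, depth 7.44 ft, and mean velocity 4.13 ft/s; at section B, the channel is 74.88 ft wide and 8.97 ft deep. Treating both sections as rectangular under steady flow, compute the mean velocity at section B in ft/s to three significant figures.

Q = A₁V₁ = (55.77×7.44) × 4.13 = 1714 ft³/s
A₂ = 74.88 × 8.97 = 671.7 ft²
V₂ = Q/A₂ = 1714/671.7 = 2.551 ft/s

2.55 ft/s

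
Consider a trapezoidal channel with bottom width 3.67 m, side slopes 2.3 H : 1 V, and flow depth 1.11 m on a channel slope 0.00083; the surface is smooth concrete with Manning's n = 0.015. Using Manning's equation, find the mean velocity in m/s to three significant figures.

1.58 m/s

A = (b + z·y)·y = (3.67 + 2.3×1.11)×1.11 = 6.908 m²
P = b + 2y√(1+z²) = 3.67 + 2×1.11×√(1+2.3²) = 9.238 m
R = A/P = 6.908/9.238 = 0.7478 m
Q = (1/n)·A·R^(2/3)·S^(1/2) = (1/0.015) × 6.908 × 0.7478^(2/3) × 0.00083^(1/2) = 10.93 m³/s
V = Q/A = 10.93/6.908 = 1.582 m/s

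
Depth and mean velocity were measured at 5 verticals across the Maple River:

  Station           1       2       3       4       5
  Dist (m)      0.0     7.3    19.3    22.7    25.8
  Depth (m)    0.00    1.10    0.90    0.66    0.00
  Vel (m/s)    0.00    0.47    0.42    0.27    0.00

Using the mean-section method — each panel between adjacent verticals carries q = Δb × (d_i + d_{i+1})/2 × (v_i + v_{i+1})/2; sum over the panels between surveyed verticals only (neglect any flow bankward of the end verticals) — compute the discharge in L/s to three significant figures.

Panel 1-2: Δb = 7.3 m, d̄ = (0.00+1.10)/2 = 0.55, v̄ = (0.00+0.47)/2 = 0.235 → q = 7.3×0.55×0.235 = 0.9435 m³/s
Panel 2-3: Δb = 12 m, d̄ = (1.10+0.90)/2 = 1, v̄ = (0.47+0.42)/2 = 0.445 → q = 12×1×0.445 = 5.340 m³/s
Panel 3-4: Δb = 3.4 m, d̄ = (0.90+0.66)/2 = 0.78, v̄ = (0.42+0.27)/2 = 0.345 → q = 3.4×0.78×0.345 = 0.9149 m³/s
Panel 4-5: Δb = 3.1 m, d̄ = (0.66+0.00)/2 = 0.33, v̄ = (0.27+0.00)/2 = 0.135 → q = 3.1×0.33×0.135 = 0.1381 m³/s
Q = Σ q = 7.337 m³/s
= 7.337 × 1000 = 7337 L/s

7340 L/s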